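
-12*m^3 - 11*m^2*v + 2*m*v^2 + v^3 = (-3*m + v)*(m + v)*(4*m + v)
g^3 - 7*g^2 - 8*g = g*(g - 8)*(g + 1)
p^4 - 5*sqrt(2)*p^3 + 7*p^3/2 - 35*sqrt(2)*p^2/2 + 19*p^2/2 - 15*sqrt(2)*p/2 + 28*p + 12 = (p + 1/2)*(p + 3)*(p - 4*sqrt(2))*(p - sqrt(2))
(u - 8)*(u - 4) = u^2 - 12*u + 32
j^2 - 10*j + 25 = (j - 5)^2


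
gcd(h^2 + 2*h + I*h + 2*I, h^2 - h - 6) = h + 2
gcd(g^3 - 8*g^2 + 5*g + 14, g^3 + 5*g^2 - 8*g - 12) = g^2 - g - 2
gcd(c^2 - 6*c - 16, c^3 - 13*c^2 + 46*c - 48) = c - 8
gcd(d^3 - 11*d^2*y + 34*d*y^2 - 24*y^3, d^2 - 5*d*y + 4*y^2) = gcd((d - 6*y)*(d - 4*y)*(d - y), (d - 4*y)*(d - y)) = d^2 - 5*d*y + 4*y^2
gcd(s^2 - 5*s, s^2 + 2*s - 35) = s - 5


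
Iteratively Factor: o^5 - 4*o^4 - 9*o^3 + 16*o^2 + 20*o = (o - 5)*(o^4 + o^3 - 4*o^2 - 4*o) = o*(o - 5)*(o^3 + o^2 - 4*o - 4) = o*(o - 5)*(o - 2)*(o^2 + 3*o + 2) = o*(o - 5)*(o - 2)*(o + 1)*(o + 2)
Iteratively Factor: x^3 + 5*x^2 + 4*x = (x + 1)*(x^2 + 4*x) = (x + 1)*(x + 4)*(x)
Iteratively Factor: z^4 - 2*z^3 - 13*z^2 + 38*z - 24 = (z - 2)*(z^3 - 13*z + 12) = (z - 2)*(z - 1)*(z^2 + z - 12) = (z - 2)*(z - 1)*(z + 4)*(z - 3)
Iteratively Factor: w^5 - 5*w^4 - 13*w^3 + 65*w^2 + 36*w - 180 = (w - 2)*(w^4 - 3*w^3 - 19*w^2 + 27*w + 90) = (w - 2)*(w + 3)*(w^3 - 6*w^2 - w + 30) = (w - 2)*(w + 2)*(w + 3)*(w^2 - 8*w + 15) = (w - 3)*(w - 2)*(w + 2)*(w + 3)*(w - 5)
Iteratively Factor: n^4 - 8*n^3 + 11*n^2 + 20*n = (n - 5)*(n^3 - 3*n^2 - 4*n) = n*(n - 5)*(n^2 - 3*n - 4) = n*(n - 5)*(n - 4)*(n + 1)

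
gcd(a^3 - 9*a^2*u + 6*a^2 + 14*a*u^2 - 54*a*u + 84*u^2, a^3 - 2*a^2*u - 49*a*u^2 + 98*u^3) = a^2 - 9*a*u + 14*u^2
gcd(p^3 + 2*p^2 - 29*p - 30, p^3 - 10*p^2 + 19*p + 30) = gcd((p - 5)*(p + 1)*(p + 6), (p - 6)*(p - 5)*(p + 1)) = p^2 - 4*p - 5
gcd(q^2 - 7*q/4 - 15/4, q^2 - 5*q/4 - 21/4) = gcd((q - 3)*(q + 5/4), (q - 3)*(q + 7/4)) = q - 3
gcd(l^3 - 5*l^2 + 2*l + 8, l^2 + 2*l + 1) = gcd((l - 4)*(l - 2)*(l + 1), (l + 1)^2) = l + 1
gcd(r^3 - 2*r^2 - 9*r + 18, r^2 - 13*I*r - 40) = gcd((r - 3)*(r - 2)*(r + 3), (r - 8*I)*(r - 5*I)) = 1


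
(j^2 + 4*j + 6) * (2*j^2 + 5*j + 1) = 2*j^4 + 13*j^3 + 33*j^2 + 34*j + 6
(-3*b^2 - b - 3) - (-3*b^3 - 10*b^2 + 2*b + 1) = 3*b^3 + 7*b^2 - 3*b - 4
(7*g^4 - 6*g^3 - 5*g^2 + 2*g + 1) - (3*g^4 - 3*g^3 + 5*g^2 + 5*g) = 4*g^4 - 3*g^3 - 10*g^2 - 3*g + 1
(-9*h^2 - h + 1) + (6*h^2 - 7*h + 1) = -3*h^2 - 8*h + 2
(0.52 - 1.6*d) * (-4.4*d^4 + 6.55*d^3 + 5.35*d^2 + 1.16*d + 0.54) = 7.04*d^5 - 12.768*d^4 - 5.154*d^3 + 0.926*d^2 - 0.2608*d + 0.2808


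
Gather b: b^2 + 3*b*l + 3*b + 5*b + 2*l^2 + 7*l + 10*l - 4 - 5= b^2 + b*(3*l + 8) + 2*l^2 + 17*l - 9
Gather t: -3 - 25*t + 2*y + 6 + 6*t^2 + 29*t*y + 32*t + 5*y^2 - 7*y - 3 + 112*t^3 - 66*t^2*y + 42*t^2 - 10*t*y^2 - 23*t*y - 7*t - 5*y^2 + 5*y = 112*t^3 + t^2*(48 - 66*y) + t*(-10*y^2 + 6*y)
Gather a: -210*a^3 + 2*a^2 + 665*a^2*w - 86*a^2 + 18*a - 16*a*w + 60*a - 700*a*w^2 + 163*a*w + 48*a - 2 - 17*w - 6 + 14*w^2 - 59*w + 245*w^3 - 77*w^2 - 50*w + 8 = -210*a^3 + a^2*(665*w - 84) + a*(-700*w^2 + 147*w + 126) + 245*w^3 - 63*w^2 - 126*w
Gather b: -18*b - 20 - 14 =-18*b - 34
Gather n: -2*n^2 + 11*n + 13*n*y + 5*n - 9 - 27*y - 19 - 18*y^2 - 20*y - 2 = -2*n^2 + n*(13*y + 16) - 18*y^2 - 47*y - 30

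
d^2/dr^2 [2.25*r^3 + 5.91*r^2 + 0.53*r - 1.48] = 13.5*r + 11.82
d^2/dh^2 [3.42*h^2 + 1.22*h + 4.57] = 6.84000000000000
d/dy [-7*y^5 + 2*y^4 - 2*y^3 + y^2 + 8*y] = -35*y^4 + 8*y^3 - 6*y^2 + 2*y + 8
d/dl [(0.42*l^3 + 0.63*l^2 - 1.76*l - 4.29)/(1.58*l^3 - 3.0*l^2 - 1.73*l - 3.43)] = (-2.2554*l^4 + 4.1084*l^3 + 9.6429*l^2 - 30.0618*l - 1.3849)/(2.4964*l^6 - 9.48*l^5 + 3.5332*l^4 - 0.458800000000002*l^3 + 23.5729*l^2 + 11.8678*l + 11.7649)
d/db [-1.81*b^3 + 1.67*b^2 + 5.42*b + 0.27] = -5.43*b^2 + 3.34*b + 5.42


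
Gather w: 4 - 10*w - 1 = 3 - 10*w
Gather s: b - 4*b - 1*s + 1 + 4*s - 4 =-3*b + 3*s - 3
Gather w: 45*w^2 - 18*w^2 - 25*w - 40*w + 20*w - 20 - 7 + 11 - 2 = 27*w^2 - 45*w - 18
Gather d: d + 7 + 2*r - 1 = d + 2*r + 6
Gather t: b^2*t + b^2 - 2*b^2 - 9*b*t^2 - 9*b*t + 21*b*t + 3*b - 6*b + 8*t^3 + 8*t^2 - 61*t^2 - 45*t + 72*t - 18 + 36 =-b^2 - 3*b + 8*t^3 + t^2*(-9*b - 53) + t*(b^2 + 12*b + 27) + 18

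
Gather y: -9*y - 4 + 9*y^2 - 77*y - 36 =9*y^2 - 86*y - 40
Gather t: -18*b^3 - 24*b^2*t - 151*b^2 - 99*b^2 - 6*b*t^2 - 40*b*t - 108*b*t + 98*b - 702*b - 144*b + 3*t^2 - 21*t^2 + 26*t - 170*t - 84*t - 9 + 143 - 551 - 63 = -18*b^3 - 250*b^2 - 748*b + t^2*(-6*b - 18) + t*(-24*b^2 - 148*b - 228) - 480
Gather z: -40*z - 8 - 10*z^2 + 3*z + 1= -10*z^2 - 37*z - 7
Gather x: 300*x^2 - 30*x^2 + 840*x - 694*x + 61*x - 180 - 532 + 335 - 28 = 270*x^2 + 207*x - 405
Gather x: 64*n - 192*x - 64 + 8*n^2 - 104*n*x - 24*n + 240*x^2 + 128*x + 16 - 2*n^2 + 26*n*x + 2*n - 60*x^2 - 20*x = 6*n^2 + 42*n + 180*x^2 + x*(-78*n - 84) - 48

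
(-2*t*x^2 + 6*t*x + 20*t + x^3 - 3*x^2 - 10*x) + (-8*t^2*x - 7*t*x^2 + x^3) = -8*t^2*x - 9*t*x^2 + 6*t*x + 20*t + 2*x^3 - 3*x^2 - 10*x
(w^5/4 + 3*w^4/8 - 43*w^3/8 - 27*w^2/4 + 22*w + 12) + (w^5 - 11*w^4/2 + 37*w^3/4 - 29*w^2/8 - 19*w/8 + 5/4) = 5*w^5/4 - 41*w^4/8 + 31*w^3/8 - 83*w^2/8 + 157*w/8 + 53/4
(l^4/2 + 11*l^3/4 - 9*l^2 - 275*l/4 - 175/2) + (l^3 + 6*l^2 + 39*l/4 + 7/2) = l^4/2 + 15*l^3/4 - 3*l^2 - 59*l - 84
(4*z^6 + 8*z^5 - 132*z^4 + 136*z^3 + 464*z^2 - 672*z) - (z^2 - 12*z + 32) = 4*z^6 + 8*z^5 - 132*z^4 + 136*z^3 + 463*z^2 - 660*z - 32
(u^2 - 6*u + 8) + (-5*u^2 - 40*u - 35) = -4*u^2 - 46*u - 27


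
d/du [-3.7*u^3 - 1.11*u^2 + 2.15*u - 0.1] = -11.1*u^2 - 2.22*u + 2.15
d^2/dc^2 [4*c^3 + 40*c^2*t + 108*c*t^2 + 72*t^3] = 24*c + 80*t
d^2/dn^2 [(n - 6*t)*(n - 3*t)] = 2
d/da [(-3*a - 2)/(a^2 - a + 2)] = (-3*a^2 + 3*a + (2*a - 1)*(3*a + 2) - 6)/(a^2 - a + 2)^2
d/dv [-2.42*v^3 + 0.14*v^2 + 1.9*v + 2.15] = -7.26*v^2 + 0.28*v + 1.9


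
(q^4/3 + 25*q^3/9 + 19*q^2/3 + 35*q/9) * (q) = q^5/3 + 25*q^4/9 + 19*q^3/3 + 35*q^2/9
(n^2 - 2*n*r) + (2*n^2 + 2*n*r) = 3*n^2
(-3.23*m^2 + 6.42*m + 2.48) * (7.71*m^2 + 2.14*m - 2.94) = -24.9033*m^4 + 42.586*m^3 + 42.3558*m^2 - 13.5676*m - 7.2912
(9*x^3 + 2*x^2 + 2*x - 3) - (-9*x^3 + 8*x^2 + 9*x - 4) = 18*x^3 - 6*x^2 - 7*x + 1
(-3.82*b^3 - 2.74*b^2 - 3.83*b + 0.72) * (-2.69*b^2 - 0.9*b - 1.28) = 10.2758*b^5 + 10.8086*b^4 + 17.6583*b^3 + 5.0174*b^2 + 4.2544*b - 0.9216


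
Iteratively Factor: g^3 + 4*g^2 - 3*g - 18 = (g - 2)*(g^2 + 6*g + 9) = (g - 2)*(g + 3)*(g + 3)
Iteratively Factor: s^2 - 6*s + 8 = (s - 4)*(s - 2)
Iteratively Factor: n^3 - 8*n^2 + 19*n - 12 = (n - 3)*(n^2 - 5*n + 4) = (n - 3)*(n - 1)*(n - 4)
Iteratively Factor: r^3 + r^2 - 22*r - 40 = (r + 4)*(r^2 - 3*r - 10) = (r - 5)*(r + 4)*(r + 2)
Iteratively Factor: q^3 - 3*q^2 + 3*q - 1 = (q - 1)*(q^2 - 2*q + 1) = (q - 1)^2*(q - 1)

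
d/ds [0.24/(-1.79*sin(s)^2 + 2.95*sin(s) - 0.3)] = (0.8592*sin(s) - 0.708)*cos(s)/(1.79*sin(s)^2 - 2.95*sin(s) + 0.3)^2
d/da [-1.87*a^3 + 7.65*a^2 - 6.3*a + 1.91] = -5.61*a^2 + 15.3*a - 6.3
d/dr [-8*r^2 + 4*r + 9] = 4 - 16*r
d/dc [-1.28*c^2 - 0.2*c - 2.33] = -2.56*c - 0.2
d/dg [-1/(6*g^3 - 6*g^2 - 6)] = g*(3*g - 2)/(6*(-g^3 + g^2 + 1)^2)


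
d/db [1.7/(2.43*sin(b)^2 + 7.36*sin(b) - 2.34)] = -(8.262*sin(b) + 12.512)*cos(b)/(2.43*sin(b)^2 + 7.36*sin(b) - 2.34)^2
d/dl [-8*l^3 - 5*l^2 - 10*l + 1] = -24*l^2 - 10*l - 10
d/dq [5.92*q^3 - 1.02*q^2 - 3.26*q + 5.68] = 17.76*q^2 - 2.04*q - 3.26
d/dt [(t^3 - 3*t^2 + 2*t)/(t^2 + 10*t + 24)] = (t^4 + 20*t^3 + 40*t^2 - 144*t + 48)/(t^4 + 20*t^3 + 148*t^2 + 480*t + 576)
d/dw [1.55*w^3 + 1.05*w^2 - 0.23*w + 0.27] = 4.65*w^2 + 2.1*w - 0.23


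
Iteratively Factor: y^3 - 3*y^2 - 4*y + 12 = (y - 2)*(y^2 - y - 6) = (y - 2)*(y + 2)*(y - 3)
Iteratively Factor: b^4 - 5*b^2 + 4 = (b + 2)*(b^3 - 2*b^2 - b + 2) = (b + 1)*(b + 2)*(b^2 - 3*b + 2) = (b - 1)*(b + 1)*(b + 2)*(b - 2)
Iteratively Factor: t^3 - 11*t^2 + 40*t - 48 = (t - 4)*(t^2 - 7*t + 12) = (t - 4)^2*(t - 3)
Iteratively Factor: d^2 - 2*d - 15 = (d + 3)*(d - 5)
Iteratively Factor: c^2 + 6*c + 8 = (c + 4)*(c + 2)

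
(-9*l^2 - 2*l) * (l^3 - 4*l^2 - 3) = -9*l^5 + 34*l^4 + 8*l^3 + 27*l^2 + 6*l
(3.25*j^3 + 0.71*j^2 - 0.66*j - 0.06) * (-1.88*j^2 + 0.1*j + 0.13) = -6.11*j^5 - 1.0098*j^4 + 1.7343*j^3 + 0.1391*j^2 - 0.0918*j - 0.0078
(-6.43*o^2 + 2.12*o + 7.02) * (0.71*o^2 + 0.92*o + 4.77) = -4.5653*o^4 - 4.4104*o^3 - 23.7365*o^2 + 16.5708*o + 33.4854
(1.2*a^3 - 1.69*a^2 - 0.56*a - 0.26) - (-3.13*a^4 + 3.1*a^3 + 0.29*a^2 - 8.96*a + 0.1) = 3.13*a^4 - 1.9*a^3 - 1.98*a^2 + 8.4*a - 0.36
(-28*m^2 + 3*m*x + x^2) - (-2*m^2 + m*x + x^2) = -26*m^2 + 2*m*x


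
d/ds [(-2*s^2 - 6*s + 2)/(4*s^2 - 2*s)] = (7*s^2 - 4*s + 1)/(s^2*(4*s^2 - 4*s + 1))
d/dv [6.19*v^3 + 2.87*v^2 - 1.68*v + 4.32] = 18.57*v^2 + 5.74*v - 1.68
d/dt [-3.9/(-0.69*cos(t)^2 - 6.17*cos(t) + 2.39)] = (5.382*cos(t) + 24.063)*sin(t)/(0.69*cos(t)^2 + 6.17*cos(t) - 2.39)^2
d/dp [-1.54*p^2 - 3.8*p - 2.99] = -3.08*p - 3.8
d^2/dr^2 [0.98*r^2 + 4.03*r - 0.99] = 1.96000000000000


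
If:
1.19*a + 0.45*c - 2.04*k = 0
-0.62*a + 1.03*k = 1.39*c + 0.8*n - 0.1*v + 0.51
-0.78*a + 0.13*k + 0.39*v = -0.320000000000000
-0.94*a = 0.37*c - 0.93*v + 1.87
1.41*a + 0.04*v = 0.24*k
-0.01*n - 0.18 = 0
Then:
No Solution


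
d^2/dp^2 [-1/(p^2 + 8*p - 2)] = 2*(p^2 + 8*p - 4*(p + 4)^2 - 2)/(p^2 + 8*p - 2)^3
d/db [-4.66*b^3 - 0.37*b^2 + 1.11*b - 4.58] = -13.98*b^2 - 0.74*b + 1.11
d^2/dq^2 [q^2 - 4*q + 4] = 2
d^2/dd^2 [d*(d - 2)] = 2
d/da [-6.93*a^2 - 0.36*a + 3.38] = -13.86*a - 0.36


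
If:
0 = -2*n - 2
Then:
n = -1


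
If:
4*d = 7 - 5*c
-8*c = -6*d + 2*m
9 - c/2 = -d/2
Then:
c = 79/9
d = -83/9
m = -565/9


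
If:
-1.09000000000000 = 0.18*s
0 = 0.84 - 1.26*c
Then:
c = 0.67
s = -6.06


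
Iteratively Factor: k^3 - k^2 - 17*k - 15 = (k + 1)*(k^2 - 2*k - 15) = (k + 1)*(k + 3)*(k - 5)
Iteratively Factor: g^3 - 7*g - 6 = (g - 3)*(g^2 + 3*g + 2) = (g - 3)*(g + 1)*(g + 2)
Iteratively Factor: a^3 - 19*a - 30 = (a + 2)*(a^2 - 2*a - 15) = (a + 2)*(a + 3)*(a - 5)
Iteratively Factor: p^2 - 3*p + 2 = (p - 1)*(p - 2)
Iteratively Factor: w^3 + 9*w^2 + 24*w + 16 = (w + 4)*(w^2 + 5*w + 4) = (w + 4)^2*(w + 1)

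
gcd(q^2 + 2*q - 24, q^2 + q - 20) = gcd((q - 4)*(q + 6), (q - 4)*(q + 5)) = q - 4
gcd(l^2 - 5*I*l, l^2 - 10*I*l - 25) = l - 5*I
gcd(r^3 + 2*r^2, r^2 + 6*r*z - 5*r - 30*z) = 1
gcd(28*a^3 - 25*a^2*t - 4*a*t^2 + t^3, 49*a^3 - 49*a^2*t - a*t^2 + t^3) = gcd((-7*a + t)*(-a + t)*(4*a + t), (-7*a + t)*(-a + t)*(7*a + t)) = 7*a^2 - 8*a*t + t^2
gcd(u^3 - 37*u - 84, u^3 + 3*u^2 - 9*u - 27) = u + 3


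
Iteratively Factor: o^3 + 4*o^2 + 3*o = (o)*(o^2 + 4*o + 3) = o*(o + 1)*(o + 3)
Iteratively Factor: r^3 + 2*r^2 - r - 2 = (r - 1)*(r^2 + 3*r + 2) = (r - 1)*(r + 2)*(r + 1)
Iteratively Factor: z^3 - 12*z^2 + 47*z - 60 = (z - 4)*(z^2 - 8*z + 15) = (z - 4)*(z - 3)*(z - 5)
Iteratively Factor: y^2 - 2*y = (y)*(y - 2)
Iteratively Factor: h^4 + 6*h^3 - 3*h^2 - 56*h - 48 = (h - 3)*(h^3 + 9*h^2 + 24*h + 16) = (h - 3)*(h + 1)*(h^2 + 8*h + 16) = (h - 3)*(h + 1)*(h + 4)*(h + 4)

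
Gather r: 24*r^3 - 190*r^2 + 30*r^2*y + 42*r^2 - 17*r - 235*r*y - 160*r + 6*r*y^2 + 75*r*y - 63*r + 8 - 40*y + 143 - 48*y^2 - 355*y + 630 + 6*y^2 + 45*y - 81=24*r^3 + r^2*(30*y - 148) + r*(6*y^2 - 160*y - 240) - 42*y^2 - 350*y + 700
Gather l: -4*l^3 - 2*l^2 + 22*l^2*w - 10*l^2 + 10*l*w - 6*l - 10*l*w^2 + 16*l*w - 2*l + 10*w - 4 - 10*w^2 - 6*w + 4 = -4*l^3 + l^2*(22*w - 12) + l*(-10*w^2 + 26*w - 8) - 10*w^2 + 4*w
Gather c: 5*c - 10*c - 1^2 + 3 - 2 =-5*c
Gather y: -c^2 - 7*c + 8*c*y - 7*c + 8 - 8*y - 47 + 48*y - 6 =-c^2 - 14*c + y*(8*c + 40) - 45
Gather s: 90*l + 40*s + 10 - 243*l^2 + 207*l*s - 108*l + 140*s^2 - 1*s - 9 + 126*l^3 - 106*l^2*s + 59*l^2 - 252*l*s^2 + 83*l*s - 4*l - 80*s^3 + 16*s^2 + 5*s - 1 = 126*l^3 - 184*l^2 - 22*l - 80*s^3 + s^2*(156 - 252*l) + s*(-106*l^2 + 290*l + 44)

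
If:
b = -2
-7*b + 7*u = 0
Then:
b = -2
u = -2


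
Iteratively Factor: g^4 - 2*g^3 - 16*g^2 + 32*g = (g - 2)*(g^3 - 16*g) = g*(g - 2)*(g^2 - 16) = g*(g - 2)*(g + 4)*(g - 4)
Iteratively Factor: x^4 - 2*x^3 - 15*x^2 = (x)*(x^3 - 2*x^2 - 15*x) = x*(x + 3)*(x^2 - 5*x) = x^2*(x + 3)*(x - 5)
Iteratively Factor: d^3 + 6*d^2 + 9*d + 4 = (d + 4)*(d^2 + 2*d + 1) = (d + 1)*(d + 4)*(d + 1)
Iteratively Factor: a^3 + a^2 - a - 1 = (a + 1)*(a^2 - 1) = (a + 1)^2*(a - 1)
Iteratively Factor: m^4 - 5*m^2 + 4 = (m + 1)*(m^3 - m^2 - 4*m + 4) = (m - 1)*(m + 1)*(m^2 - 4) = (m - 2)*(m - 1)*(m + 1)*(m + 2)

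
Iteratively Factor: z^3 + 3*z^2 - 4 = (z + 2)*(z^2 + z - 2) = (z - 1)*(z + 2)*(z + 2)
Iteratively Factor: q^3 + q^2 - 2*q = (q - 1)*(q^2 + 2*q) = (q - 1)*(q + 2)*(q)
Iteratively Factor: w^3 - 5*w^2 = (w - 5)*(w^2) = w*(w - 5)*(w)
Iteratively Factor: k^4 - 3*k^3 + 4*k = (k - 2)*(k^3 - k^2 - 2*k) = (k - 2)*(k + 1)*(k^2 - 2*k) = k*(k - 2)*(k + 1)*(k - 2)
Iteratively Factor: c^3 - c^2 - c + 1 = (c - 1)*(c^2 - 1) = (c - 1)^2*(c + 1)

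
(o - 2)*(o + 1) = o^2 - o - 2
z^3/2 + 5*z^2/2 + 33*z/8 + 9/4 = (z/2 + 1)*(z + 3/2)^2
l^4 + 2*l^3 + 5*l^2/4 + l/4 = l*(l + 1/2)^2*(l + 1)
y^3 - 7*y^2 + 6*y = y*(y - 6)*(y - 1)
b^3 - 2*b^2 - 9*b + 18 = (b - 3)*(b - 2)*(b + 3)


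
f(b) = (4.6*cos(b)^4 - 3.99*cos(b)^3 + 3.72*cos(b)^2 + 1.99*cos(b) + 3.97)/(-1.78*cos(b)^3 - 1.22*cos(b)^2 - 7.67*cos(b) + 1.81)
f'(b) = (-5.34*sin(b)*cos(b)^2 - 2.44*sin(b)*cos(b) - 7.67*sin(b))*(4.6*cos(b)^4 - 3.99*cos(b)^3 + 3.72*cos(b)^2 + 1.99*cos(b) + 3.97)/(-1.78*cos(b)^3 - 1.22*cos(b)^2 - 7.67*cos(b) + 1.81)^2 + (-18.4*sin(b)*cos(b)^3 + 11.97*sin(b)*cos(b)^2 - 7.44*sin(b)*cos(b) - 1.99*sin(b))/(-1.78*cos(b)^3 - 1.22*cos(b)^2 - 7.67*cos(b) + 1.81) = (8.188*cos(b)^6 + 11.224*cos(b)^5 + 94.3566*cos(b)^4 - 101.595*cos(b)^3 + 26.5705*cos(b)^2 - 23.1532*cos(b) - 34.0518)*sin(b)/(3.1684*cos(b)^6 + 4.3432*cos(b)^5 + 28.7936*cos(b)^4 + 12.2712*cos(b)^3 + 54.4125*cos(b)^2 - 27.7654*cos(b) + 3.2761)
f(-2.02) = 0.85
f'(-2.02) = 0.26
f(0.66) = -1.31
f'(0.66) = -0.77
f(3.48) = 1.31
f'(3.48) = -0.63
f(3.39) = 1.36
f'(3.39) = -0.49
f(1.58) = 2.10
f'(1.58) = -9.57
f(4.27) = 0.85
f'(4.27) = 0.30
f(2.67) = 1.22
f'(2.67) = 0.78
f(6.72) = -1.20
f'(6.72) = -0.26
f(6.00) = -1.17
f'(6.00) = 0.11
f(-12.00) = -1.25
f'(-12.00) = -0.49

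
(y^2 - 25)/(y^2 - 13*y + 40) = (y + 5)/(y - 8)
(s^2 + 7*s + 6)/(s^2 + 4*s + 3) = (s + 6)/(s + 3)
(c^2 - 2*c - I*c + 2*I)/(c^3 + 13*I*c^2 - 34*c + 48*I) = (c - 2)/(c^2 + 14*I*c - 48)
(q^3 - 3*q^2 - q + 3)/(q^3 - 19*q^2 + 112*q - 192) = (q^2 - 1)/(q^2 - 16*q + 64)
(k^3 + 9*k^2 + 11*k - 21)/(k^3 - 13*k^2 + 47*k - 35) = (k^2 + 10*k + 21)/(k^2 - 12*k + 35)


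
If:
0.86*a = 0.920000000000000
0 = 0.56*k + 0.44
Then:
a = 1.07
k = -0.79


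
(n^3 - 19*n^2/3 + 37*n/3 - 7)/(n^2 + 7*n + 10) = (3*n^3 - 19*n^2 + 37*n - 21)/(3*(n^2 + 7*n + 10))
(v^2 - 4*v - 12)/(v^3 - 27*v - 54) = (v + 2)/(v^2 + 6*v + 9)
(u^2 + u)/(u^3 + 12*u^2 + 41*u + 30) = u/(u^2 + 11*u + 30)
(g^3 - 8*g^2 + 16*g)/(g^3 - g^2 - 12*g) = (g - 4)/(g + 3)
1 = 1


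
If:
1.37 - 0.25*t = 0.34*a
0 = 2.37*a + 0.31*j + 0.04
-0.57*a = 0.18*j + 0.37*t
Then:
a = 1.53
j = -11.83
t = 3.40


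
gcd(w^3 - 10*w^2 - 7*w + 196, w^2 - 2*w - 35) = w - 7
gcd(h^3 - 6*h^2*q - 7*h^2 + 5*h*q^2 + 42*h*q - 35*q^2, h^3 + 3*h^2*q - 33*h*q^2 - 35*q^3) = -h + 5*q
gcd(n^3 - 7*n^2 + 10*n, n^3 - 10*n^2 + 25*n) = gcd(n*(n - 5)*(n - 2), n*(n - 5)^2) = n^2 - 5*n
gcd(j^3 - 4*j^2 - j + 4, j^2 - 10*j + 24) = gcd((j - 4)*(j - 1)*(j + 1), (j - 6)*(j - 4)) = j - 4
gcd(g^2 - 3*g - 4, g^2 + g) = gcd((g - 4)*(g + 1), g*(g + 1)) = g + 1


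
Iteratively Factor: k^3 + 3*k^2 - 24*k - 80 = (k + 4)*(k^2 - k - 20) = (k - 5)*(k + 4)*(k + 4)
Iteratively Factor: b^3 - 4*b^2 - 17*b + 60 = (b - 5)*(b^2 + b - 12) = (b - 5)*(b - 3)*(b + 4)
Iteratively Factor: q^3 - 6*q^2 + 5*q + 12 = (q - 4)*(q^2 - 2*q - 3) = (q - 4)*(q + 1)*(q - 3)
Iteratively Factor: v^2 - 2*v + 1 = (v - 1)*(v - 1)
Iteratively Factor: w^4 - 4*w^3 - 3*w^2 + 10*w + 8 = (w + 1)*(w^3 - 5*w^2 + 2*w + 8) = (w - 4)*(w + 1)*(w^2 - w - 2) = (w - 4)*(w + 1)^2*(w - 2)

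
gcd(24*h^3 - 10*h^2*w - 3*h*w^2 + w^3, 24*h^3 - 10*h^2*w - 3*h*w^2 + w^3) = 24*h^3 - 10*h^2*w - 3*h*w^2 + w^3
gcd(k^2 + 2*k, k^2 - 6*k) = k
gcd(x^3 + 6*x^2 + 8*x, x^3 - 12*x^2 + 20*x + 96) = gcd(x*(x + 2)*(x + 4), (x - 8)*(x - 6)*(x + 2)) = x + 2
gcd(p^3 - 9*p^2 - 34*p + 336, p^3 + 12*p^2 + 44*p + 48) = p + 6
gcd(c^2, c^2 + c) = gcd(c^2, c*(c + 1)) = c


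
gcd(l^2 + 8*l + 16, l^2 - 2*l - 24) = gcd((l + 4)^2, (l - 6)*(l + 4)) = l + 4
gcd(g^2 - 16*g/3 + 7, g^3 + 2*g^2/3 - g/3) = 1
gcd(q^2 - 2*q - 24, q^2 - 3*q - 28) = q + 4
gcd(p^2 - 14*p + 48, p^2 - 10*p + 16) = p - 8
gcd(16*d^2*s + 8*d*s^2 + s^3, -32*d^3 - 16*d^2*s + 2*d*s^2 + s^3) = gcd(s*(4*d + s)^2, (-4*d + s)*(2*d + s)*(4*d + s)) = 4*d + s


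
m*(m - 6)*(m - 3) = m^3 - 9*m^2 + 18*m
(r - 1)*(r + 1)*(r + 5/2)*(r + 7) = r^4 + 19*r^3/2 + 33*r^2/2 - 19*r/2 - 35/2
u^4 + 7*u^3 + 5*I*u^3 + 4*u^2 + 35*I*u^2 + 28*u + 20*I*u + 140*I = (u + 7)*(u - 2*I)*(u + 2*I)*(u + 5*I)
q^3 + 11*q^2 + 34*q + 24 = (q + 1)*(q + 4)*(q + 6)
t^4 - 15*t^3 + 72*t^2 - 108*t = t*(t - 6)^2*(t - 3)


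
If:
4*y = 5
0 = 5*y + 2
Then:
No Solution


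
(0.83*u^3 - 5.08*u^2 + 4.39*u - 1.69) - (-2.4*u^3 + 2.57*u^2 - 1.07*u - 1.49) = 3.23*u^3 - 7.65*u^2 + 5.46*u - 0.2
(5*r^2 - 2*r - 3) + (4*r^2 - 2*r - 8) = 9*r^2 - 4*r - 11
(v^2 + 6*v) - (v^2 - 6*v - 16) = 12*v + 16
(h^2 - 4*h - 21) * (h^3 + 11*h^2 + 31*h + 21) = h^5 + 7*h^4 - 34*h^3 - 334*h^2 - 735*h - 441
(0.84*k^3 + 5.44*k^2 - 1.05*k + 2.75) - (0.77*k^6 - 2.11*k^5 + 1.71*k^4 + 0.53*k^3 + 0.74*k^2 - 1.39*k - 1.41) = -0.77*k^6 + 2.11*k^5 - 1.71*k^4 + 0.31*k^3 + 4.7*k^2 + 0.34*k + 4.16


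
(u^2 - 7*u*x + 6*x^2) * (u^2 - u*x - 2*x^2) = u^4 - 8*u^3*x + 11*u^2*x^2 + 8*u*x^3 - 12*x^4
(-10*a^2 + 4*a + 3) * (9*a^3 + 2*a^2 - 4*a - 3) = -90*a^5 + 16*a^4 + 75*a^3 + 20*a^2 - 24*a - 9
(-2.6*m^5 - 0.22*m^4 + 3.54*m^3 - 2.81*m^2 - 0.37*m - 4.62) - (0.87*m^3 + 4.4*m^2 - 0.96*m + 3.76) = -2.6*m^5 - 0.22*m^4 + 2.67*m^3 - 7.21*m^2 + 0.59*m - 8.38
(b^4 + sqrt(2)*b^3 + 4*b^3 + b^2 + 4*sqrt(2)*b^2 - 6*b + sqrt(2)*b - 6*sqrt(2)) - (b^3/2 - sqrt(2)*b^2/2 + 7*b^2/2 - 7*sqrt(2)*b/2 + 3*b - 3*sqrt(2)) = b^4 + sqrt(2)*b^3 + 7*b^3/2 - 5*b^2/2 + 9*sqrt(2)*b^2/2 - 9*b + 9*sqrt(2)*b/2 - 3*sqrt(2)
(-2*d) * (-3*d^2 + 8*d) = 6*d^3 - 16*d^2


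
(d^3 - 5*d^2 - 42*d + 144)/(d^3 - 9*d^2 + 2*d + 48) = (d + 6)/(d + 2)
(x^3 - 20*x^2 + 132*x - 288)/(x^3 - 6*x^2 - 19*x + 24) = (x^2 - 12*x + 36)/(x^2 + 2*x - 3)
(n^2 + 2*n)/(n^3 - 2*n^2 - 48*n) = (n + 2)/(n^2 - 2*n - 48)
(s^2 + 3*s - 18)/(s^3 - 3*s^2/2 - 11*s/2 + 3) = 2*(s + 6)/(2*s^2 + 3*s - 2)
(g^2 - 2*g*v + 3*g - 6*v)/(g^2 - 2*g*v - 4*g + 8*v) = (g + 3)/(g - 4)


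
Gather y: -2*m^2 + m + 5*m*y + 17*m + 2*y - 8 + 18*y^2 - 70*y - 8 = -2*m^2 + 18*m + 18*y^2 + y*(5*m - 68) - 16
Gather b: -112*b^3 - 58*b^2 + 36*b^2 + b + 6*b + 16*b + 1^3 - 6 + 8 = -112*b^3 - 22*b^2 + 23*b + 3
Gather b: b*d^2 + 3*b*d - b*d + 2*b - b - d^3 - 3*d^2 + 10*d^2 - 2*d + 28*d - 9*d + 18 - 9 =b*(d^2 + 2*d + 1) - d^3 + 7*d^2 + 17*d + 9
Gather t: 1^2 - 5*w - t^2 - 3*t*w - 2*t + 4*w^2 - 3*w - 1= -t^2 + t*(-3*w - 2) + 4*w^2 - 8*w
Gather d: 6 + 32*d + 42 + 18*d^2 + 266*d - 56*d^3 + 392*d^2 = -56*d^3 + 410*d^2 + 298*d + 48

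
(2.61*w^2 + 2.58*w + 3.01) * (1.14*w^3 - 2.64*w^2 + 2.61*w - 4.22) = 2.9754*w^5 - 3.9492*w^4 + 3.4323*w^3 - 12.2268*w^2 - 3.0315*w - 12.7022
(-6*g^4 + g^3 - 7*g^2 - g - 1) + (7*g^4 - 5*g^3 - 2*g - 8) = g^4 - 4*g^3 - 7*g^2 - 3*g - 9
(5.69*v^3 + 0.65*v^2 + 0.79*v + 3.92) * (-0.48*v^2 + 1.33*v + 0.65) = -2.7312*v^5 + 7.2557*v^4 + 4.1838*v^3 - 0.4084*v^2 + 5.7271*v + 2.548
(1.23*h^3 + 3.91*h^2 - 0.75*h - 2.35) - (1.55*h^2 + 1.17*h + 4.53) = 1.23*h^3 + 2.36*h^2 - 1.92*h - 6.88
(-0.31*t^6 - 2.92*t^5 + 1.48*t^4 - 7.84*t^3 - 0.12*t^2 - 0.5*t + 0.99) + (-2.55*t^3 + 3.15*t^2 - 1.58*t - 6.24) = -0.31*t^6 - 2.92*t^5 + 1.48*t^4 - 10.39*t^3 + 3.03*t^2 - 2.08*t - 5.25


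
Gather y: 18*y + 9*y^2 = 9*y^2 + 18*y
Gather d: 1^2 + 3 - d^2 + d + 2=-d^2 + d + 6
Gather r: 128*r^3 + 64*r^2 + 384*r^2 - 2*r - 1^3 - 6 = 128*r^3 + 448*r^2 - 2*r - 7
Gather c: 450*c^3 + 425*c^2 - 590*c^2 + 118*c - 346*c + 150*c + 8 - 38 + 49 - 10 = 450*c^3 - 165*c^2 - 78*c + 9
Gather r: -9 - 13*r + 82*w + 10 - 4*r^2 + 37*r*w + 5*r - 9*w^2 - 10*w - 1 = -4*r^2 + r*(37*w - 8) - 9*w^2 + 72*w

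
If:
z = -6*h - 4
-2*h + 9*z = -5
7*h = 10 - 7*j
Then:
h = -31/56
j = 111/56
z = -19/28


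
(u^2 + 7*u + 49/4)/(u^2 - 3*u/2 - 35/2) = (u + 7/2)/(u - 5)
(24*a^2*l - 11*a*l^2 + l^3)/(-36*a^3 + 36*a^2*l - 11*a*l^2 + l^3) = l*(-8*a + l)/(12*a^2 - 8*a*l + l^2)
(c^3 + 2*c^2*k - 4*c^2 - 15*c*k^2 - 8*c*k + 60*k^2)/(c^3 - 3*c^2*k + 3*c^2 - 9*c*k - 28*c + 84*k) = (c + 5*k)/(c + 7)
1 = 1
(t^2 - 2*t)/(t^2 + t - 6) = t/(t + 3)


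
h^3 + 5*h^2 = h^2*(h + 5)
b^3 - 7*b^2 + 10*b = b*(b - 5)*(b - 2)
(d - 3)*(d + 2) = d^2 - d - 6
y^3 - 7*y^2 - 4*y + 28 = (y - 7)*(y - 2)*(y + 2)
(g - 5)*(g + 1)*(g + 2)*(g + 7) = g^4 + 5*g^3 - 27*g^2 - 101*g - 70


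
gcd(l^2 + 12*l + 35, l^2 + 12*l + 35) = l^2 + 12*l + 35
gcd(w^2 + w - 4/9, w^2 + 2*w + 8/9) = w + 4/3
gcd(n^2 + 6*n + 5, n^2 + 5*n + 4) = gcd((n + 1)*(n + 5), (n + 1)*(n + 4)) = n + 1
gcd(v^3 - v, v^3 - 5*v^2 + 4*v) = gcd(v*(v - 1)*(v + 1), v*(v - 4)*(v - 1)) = v^2 - v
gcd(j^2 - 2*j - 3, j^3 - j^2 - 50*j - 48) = j + 1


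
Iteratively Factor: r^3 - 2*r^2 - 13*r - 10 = (r + 2)*(r^2 - 4*r - 5) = (r + 1)*(r + 2)*(r - 5)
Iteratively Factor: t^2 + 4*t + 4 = (t + 2)*(t + 2)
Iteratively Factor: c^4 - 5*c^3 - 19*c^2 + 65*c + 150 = (c - 5)*(c^3 - 19*c - 30) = (c - 5)*(c + 3)*(c^2 - 3*c - 10) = (c - 5)^2*(c + 3)*(c + 2)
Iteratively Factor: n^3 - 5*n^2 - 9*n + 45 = (n - 3)*(n^2 - 2*n - 15) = (n - 3)*(n + 3)*(n - 5)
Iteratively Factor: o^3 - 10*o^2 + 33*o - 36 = (o - 4)*(o^2 - 6*o + 9) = (o - 4)*(o - 3)*(o - 3)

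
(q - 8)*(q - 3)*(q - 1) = q^3 - 12*q^2 + 35*q - 24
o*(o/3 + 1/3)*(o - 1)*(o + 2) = o^4/3 + 2*o^3/3 - o^2/3 - 2*o/3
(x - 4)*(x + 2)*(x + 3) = x^3 + x^2 - 14*x - 24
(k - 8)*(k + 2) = k^2 - 6*k - 16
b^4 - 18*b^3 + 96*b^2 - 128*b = b*(b - 8)^2*(b - 2)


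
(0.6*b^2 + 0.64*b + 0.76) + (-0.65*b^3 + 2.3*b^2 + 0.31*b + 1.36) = -0.65*b^3 + 2.9*b^2 + 0.95*b + 2.12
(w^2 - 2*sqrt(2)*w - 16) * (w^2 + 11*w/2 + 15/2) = w^4 - 2*sqrt(2)*w^3 + 11*w^3/2 - 11*sqrt(2)*w^2 - 17*w^2/2 - 88*w - 15*sqrt(2)*w - 120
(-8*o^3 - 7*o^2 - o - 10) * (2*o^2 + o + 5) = -16*o^5 - 22*o^4 - 49*o^3 - 56*o^2 - 15*o - 50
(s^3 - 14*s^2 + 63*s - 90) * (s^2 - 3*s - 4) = s^5 - 17*s^4 + 101*s^3 - 223*s^2 + 18*s + 360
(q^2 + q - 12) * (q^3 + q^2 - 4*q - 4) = q^5 + 2*q^4 - 15*q^3 - 20*q^2 + 44*q + 48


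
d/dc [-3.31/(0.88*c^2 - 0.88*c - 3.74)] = (5.8256*c - 2.9128)/(-0.88*c^2 + 0.88*c + 3.74)^2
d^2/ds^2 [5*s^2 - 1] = 10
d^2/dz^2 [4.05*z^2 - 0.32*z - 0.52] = 8.10000000000000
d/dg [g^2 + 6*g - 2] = 2*g + 6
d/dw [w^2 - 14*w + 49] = 2*w - 14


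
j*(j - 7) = j^2 - 7*j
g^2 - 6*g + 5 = (g - 5)*(g - 1)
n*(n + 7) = n^2 + 7*n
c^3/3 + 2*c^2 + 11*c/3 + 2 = (c/3 + 1)*(c + 1)*(c + 2)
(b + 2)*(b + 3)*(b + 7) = b^3 + 12*b^2 + 41*b + 42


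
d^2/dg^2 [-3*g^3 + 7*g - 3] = -18*g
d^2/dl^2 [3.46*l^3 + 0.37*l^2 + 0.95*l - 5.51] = 20.76*l + 0.74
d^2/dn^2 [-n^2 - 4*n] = -2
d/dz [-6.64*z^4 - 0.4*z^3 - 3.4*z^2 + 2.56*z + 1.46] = -26.56*z^3 - 1.2*z^2 - 6.8*z + 2.56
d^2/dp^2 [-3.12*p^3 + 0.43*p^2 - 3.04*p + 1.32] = 0.86 - 18.72*p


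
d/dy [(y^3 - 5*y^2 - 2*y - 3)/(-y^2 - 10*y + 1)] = (-y^4 - 20*y^3 + 51*y^2 - 16*y - 32)/(y^4 + 20*y^3 + 98*y^2 - 20*y + 1)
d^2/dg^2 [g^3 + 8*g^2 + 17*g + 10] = 6*g + 16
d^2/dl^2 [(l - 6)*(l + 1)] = 2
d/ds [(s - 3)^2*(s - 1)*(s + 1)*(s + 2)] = 5*s^4 - 16*s^3 - 12*s^2 + 44*s + 3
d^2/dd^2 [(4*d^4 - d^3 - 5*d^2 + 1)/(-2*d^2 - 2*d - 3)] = 2*(-16*d^6 - 48*d^5 - 120*d^4 - 214*d^3 - 300*d^2 + 15*d + 47)/(8*d^6 + 24*d^5 + 60*d^4 + 80*d^3 + 90*d^2 + 54*d + 27)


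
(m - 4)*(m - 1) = m^2 - 5*m + 4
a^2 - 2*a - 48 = (a - 8)*(a + 6)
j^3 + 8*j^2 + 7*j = j*(j + 1)*(j + 7)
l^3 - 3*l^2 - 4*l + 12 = (l - 3)*(l - 2)*(l + 2)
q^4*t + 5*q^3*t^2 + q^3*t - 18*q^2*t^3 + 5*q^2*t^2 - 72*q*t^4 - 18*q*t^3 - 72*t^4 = (q - 4*t)*(q + 3*t)*(q + 6*t)*(q*t + t)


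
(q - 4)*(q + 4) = q^2 - 16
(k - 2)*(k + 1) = k^2 - k - 2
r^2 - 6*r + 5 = (r - 5)*(r - 1)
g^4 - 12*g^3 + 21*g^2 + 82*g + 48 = (g - 8)*(g - 6)*(g + 1)^2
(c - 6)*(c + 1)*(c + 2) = c^3 - 3*c^2 - 16*c - 12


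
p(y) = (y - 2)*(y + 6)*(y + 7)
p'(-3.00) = -23.00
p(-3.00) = -60.00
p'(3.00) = 109.00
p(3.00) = 90.00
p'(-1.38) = -8.65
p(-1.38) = -87.76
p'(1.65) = 60.47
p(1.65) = -23.16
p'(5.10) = 206.23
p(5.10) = 416.36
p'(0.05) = 17.11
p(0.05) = -83.17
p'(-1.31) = -7.67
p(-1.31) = -88.33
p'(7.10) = 323.43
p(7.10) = 942.02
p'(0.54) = 28.75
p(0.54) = -71.99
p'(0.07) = 17.55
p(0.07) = -82.83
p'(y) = (y - 2)*(y + 6) + (y - 2)*(y + 7) + (y + 6)*(y + 7) = 3*y^2 + 22*y + 16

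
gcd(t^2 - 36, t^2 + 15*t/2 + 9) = t + 6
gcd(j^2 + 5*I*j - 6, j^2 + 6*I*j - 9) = j + 3*I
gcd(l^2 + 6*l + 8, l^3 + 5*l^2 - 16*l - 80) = l + 4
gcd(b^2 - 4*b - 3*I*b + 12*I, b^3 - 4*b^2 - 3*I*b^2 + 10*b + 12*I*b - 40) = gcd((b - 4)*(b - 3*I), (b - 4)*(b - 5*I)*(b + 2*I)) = b - 4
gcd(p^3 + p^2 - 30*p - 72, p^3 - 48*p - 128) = p + 4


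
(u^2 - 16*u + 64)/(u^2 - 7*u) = (u^2 - 16*u + 64)/(u*(u - 7))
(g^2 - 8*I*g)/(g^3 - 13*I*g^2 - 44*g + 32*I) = g/(g^2 - 5*I*g - 4)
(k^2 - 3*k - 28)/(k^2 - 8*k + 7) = (k + 4)/(k - 1)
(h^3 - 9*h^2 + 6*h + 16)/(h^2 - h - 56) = (h^2 - h - 2)/(h + 7)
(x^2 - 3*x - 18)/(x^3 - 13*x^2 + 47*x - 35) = (x^2 - 3*x - 18)/(x^3 - 13*x^2 + 47*x - 35)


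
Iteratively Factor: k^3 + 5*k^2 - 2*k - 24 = (k - 2)*(k^2 + 7*k + 12) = (k - 2)*(k + 4)*(k + 3)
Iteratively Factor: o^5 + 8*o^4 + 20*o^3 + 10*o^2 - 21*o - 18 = (o - 1)*(o^4 + 9*o^3 + 29*o^2 + 39*o + 18) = (o - 1)*(o + 3)*(o^3 + 6*o^2 + 11*o + 6) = (o - 1)*(o + 3)^2*(o^2 + 3*o + 2) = (o - 1)*(o + 1)*(o + 3)^2*(o + 2)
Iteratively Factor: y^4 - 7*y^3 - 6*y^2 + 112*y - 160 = (y - 5)*(y^3 - 2*y^2 - 16*y + 32) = (y - 5)*(y - 2)*(y^2 - 16) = (y - 5)*(y - 2)*(y + 4)*(y - 4)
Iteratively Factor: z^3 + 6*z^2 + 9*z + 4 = (z + 4)*(z^2 + 2*z + 1) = (z + 1)*(z + 4)*(z + 1)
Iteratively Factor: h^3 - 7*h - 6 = (h - 3)*(h^2 + 3*h + 2) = (h - 3)*(h + 1)*(h + 2)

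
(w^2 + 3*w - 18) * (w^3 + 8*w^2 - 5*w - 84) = w^5 + 11*w^4 + w^3 - 243*w^2 - 162*w + 1512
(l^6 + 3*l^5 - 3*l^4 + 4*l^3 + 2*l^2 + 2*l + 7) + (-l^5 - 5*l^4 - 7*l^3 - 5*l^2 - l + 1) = l^6 + 2*l^5 - 8*l^4 - 3*l^3 - 3*l^2 + l + 8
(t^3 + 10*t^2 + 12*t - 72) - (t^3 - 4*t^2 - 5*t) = 14*t^2 + 17*t - 72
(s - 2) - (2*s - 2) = -s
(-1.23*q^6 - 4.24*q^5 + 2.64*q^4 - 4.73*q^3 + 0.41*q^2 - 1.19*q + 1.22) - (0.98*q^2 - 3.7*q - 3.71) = -1.23*q^6 - 4.24*q^5 + 2.64*q^4 - 4.73*q^3 - 0.57*q^2 + 2.51*q + 4.93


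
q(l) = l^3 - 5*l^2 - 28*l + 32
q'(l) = 3*l^2 - 10*l - 28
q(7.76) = -19.08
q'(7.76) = 75.05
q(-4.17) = -10.70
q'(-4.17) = 65.87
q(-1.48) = 59.25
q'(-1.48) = -6.63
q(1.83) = -29.86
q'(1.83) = -36.25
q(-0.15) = 36.08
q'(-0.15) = -26.43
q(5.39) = -107.59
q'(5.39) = 5.26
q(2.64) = -58.37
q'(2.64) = -33.49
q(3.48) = -83.85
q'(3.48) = -26.47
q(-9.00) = -850.00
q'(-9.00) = 305.00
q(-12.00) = -2080.00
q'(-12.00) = 524.00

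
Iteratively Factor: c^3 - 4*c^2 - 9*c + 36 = (c + 3)*(c^2 - 7*c + 12) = (c - 3)*(c + 3)*(c - 4)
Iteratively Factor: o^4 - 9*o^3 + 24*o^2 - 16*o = (o)*(o^3 - 9*o^2 + 24*o - 16) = o*(o - 4)*(o^2 - 5*o + 4) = o*(o - 4)*(o - 1)*(o - 4)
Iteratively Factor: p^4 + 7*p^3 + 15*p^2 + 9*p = (p + 3)*(p^3 + 4*p^2 + 3*p) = p*(p + 3)*(p^2 + 4*p + 3) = p*(p + 1)*(p + 3)*(p + 3)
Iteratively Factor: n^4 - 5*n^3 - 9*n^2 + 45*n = (n)*(n^3 - 5*n^2 - 9*n + 45) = n*(n - 3)*(n^2 - 2*n - 15) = n*(n - 3)*(n + 3)*(n - 5)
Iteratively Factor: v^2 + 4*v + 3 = (v + 1)*(v + 3)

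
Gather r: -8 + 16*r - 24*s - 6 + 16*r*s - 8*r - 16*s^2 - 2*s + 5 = r*(16*s + 8) - 16*s^2 - 26*s - 9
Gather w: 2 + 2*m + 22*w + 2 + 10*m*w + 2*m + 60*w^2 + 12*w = 4*m + 60*w^2 + w*(10*m + 34) + 4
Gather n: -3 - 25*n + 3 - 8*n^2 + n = -8*n^2 - 24*n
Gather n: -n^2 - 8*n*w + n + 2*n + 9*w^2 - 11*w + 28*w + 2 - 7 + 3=-n^2 + n*(3 - 8*w) + 9*w^2 + 17*w - 2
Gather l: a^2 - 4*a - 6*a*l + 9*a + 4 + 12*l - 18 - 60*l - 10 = a^2 + 5*a + l*(-6*a - 48) - 24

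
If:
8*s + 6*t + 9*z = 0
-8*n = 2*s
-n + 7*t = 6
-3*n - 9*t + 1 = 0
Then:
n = -47/30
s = 94/15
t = 19/30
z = -809/135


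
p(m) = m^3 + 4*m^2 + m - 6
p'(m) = 3*m^2 + 8*m + 1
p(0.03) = -5.97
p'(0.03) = 1.24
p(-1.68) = -1.13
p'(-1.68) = -3.97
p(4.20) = 142.85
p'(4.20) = 87.52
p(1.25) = 3.45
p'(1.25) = 15.69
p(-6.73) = -136.38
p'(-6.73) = 83.04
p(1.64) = 10.81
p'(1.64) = 22.19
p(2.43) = 34.40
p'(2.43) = 38.15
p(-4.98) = -35.28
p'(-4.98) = 35.56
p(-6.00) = -84.00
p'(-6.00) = 61.00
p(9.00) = 1056.00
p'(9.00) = 316.00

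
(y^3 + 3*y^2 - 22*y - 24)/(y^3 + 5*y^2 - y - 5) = (y^2 + 2*y - 24)/(y^2 + 4*y - 5)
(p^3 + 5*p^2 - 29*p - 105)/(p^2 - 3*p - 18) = (p^2 + 2*p - 35)/(p - 6)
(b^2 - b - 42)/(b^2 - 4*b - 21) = (b + 6)/(b + 3)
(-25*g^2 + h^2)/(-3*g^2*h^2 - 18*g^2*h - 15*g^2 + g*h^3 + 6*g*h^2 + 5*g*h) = (25*g^2 - h^2)/(g*(3*g*h^2 + 18*g*h + 15*g - h^3 - 6*h^2 - 5*h))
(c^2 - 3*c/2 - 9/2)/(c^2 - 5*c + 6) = (c + 3/2)/(c - 2)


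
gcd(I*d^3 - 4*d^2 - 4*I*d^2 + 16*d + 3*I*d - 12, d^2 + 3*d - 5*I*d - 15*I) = 1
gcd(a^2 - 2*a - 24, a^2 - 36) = a - 6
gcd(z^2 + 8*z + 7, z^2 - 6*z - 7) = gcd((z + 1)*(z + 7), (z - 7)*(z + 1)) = z + 1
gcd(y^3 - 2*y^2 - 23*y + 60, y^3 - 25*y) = y + 5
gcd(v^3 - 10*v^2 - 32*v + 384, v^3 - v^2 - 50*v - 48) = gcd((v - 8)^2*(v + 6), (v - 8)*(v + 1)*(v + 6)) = v^2 - 2*v - 48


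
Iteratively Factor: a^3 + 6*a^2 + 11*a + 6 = (a + 2)*(a^2 + 4*a + 3) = (a + 2)*(a + 3)*(a + 1)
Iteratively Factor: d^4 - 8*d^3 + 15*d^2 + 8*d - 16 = (d + 1)*(d^3 - 9*d^2 + 24*d - 16) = (d - 1)*(d + 1)*(d^2 - 8*d + 16) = (d - 4)*(d - 1)*(d + 1)*(d - 4)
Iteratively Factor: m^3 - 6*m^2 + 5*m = (m - 5)*(m^2 - m) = m*(m - 5)*(m - 1)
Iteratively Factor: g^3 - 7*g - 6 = (g + 1)*(g^2 - g - 6) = (g - 3)*(g + 1)*(g + 2)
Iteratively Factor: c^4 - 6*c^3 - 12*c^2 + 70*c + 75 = (c - 5)*(c^3 - c^2 - 17*c - 15) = (c - 5)*(c + 3)*(c^2 - 4*c - 5) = (c - 5)*(c + 1)*(c + 3)*(c - 5)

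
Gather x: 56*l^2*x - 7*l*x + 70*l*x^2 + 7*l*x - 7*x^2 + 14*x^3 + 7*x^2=56*l^2*x + 70*l*x^2 + 14*x^3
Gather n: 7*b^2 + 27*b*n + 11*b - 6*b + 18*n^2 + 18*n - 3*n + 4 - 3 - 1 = 7*b^2 + 5*b + 18*n^2 + n*(27*b + 15)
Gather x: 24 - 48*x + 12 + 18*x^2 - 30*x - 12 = 18*x^2 - 78*x + 24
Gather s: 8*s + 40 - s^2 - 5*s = -s^2 + 3*s + 40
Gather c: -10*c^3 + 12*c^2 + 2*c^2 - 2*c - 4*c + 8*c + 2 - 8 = -10*c^3 + 14*c^2 + 2*c - 6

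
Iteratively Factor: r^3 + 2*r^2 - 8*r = (r)*(r^2 + 2*r - 8) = r*(r + 4)*(r - 2)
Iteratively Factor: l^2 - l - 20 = (l - 5)*(l + 4)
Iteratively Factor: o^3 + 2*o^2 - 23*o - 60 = (o + 4)*(o^2 - 2*o - 15) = (o - 5)*(o + 4)*(o + 3)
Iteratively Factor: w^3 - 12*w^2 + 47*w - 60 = (w - 3)*(w^2 - 9*w + 20) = (w - 4)*(w - 3)*(w - 5)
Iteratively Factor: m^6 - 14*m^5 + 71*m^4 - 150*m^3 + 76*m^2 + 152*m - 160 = (m + 1)*(m^5 - 15*m^4 + 86*m^3 - 236*m^2 + 312*m - 160) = (m - 5)*(m + 1)*(m^4 - 10*m^3 + 36*m^2 - 56*m + 32) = (m - 5)*(m - 2)*(m + 1)*(m^3 - 8*m^2 + 20*m - 16) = (m - 5)*(m - 2)^2*(m + 1)*(m^2 - 6*m + 8) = (m - 5)*(m - 4)*(m - 2)^2*(m + 1)*(m - 2)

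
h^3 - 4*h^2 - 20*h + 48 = (h - 6)*(h - 2)*(h + 4)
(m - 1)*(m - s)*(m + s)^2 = m^4 + m^3*s - m^3 - m^2*s^2 - m^2*s - m*s^3 + m*s^2 + s^3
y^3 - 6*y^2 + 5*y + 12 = (y - 4)*(y - 3)*(y + 1)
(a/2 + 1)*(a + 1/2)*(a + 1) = a^3/2 + 7*a^2/4 + 7*a/4 + 1/2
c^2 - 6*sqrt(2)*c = c*(c - 6*sqrt(2))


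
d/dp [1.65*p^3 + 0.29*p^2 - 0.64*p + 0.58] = 4.95*p^2 + 0.58*p - 0.64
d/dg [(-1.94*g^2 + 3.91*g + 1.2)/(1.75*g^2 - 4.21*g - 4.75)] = (1.3249*g^2 + 14.23*g - 13.5205)/(3.0625*g^4 - 14.735*g^3 + 1.0991*g^2 + 39.995*g + 22.5625)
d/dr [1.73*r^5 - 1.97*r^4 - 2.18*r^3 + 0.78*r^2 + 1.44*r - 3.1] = 8.65*r^4 - 7.88*r^3 - 6.54*r^2 + 1.56*r + 1.44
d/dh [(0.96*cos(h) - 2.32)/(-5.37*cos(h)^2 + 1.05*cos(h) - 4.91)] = (-5.1552*cos(h)^2 + 24.9168*cos(h) + 2.2776)*sin(h)/(28.8369*cos(h)^4 - 11.277*cos(h)^3 + 53.8359*cos(h)^2 - 10.311*cos(h) + 24.1081)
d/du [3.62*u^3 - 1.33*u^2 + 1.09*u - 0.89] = 10.86*u^2 - 2.66*u + 1.09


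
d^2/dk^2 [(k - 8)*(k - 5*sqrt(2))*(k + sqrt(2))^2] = 12*k^2 - 48*k - 18*sqrt(2)*k - 36 + 48*sqrt(2)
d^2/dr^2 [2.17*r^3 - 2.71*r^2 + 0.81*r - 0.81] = 13.02*r - 5.42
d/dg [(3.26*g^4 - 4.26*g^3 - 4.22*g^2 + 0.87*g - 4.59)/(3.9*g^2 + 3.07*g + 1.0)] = (25.428*g^5 + 13.4106*g^4 - 13.1164*g^3 - 29.1284*g^2 + 27.362*g + 14.9613)/(15.21*g^4 + 23.946*g^3 + 17.2249*g^2 + 6.14*g + 1.0)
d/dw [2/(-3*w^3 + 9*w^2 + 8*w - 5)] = 2*(9*w^2 - 18*w - 8)/(3*w^3 - 9*w^2 - 8*w + 5)^2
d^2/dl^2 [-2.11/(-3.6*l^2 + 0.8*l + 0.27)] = (54.6912*l^2 - 12.1536*l - 2.11*(7.2*l - 0.8)*(14.4*l - 1.6) - 4.10184)/(-3.6*l^2 + 0.8*l + 0.27)^3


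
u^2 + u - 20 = (u - 4)*(u + 5)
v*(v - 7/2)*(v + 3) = v^3 - v^2/2 - 21*v/2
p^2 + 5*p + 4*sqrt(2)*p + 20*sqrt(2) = (p + 5)*(p + 4*sqrt(2))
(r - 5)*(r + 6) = r^2 + r - 30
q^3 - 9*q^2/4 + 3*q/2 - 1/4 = (q - 1)^2*(q - 1/4)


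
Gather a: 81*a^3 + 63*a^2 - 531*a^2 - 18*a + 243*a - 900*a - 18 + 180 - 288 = 81*a^3 - 468*a^2 - 675*a - 126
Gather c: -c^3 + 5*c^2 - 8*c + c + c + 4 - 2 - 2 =-c^3 + 5*c^2 - 6*c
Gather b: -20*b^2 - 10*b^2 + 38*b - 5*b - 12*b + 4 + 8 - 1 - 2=-30*b^2 + 21*b + 9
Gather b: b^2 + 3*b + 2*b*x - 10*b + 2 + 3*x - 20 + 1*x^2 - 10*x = b^2 + b*(2*x - 7) + x^2 - 7*x - 18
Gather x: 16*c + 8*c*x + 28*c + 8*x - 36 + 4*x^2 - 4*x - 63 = 44*c + 4*x^2 + x*(8*c + 4) - 99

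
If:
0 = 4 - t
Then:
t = 4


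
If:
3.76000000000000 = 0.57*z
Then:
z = 6.60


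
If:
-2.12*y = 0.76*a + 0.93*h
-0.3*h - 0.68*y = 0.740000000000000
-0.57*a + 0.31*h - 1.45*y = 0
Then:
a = 3.04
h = 0.16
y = -1.16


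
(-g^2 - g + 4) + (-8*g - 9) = -g^2 - 9*g - 5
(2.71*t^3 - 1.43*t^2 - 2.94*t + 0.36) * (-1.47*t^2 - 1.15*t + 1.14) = -3.9837*t^5 - 1.0144*t^4 + 9.0557*t^3 + 1.2216*t^2 - 3.7656*t + 0.4104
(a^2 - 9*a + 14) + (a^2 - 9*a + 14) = 2*a^2 - 18*a + 28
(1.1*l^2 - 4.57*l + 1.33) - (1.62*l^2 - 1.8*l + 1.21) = -0.52*l^2 - 2.77*l + 0.12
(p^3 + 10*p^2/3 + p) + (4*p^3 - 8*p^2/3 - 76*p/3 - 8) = 5*p^3 + 2*p^2/3 - 73*p/3 - 8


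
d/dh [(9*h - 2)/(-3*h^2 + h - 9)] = (-27*h^2 + 9*h + (6*h - 1)*(9*h - 2) - 81)/(3*h^2 - h + 9)^2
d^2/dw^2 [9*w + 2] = 0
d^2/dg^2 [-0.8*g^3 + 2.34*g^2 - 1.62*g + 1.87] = 4.68 - 4.8*g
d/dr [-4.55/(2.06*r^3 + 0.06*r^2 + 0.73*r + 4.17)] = (28.119*r^2 + 0.546*r + 3.3215)/(2.06*r^3 + 0.06*r^2 + 0.73*r + 4.17)^2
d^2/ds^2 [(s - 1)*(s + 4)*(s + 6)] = 6*s + 18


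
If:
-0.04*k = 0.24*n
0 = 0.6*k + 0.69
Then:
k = -1.15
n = 0.19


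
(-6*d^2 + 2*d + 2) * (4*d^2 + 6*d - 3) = -24*d^4 - 28*d^3 + 38*d^2 + 6*d - 6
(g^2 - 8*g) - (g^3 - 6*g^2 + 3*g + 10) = -g^3 + 7*g^2 - 11*g - 10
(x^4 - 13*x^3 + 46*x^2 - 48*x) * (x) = x^5 - 13*x^4 + 46*x^3 - 48*x^2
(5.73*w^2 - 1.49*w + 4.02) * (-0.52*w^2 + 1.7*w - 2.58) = -2.9796*w^4 + 10.5158*w^3 - 19.4068*w^2 + 10.6782*w - 10.3716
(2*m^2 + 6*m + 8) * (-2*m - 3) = -4*m^3 - 18*m^2 - 34*m - 24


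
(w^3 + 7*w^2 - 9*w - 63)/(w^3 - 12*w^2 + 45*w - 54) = (w^2 + 10*w + 21)/(w^2 - 9*w + 18)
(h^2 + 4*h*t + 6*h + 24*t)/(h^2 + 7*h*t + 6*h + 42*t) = (h + 4*t)/(h + 7*t)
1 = 1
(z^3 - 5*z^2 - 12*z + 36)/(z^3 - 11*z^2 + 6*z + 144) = (z - 2)/(z - 8)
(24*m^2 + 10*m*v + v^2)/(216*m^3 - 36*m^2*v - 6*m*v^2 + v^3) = (4*m + v)/(36*m^2 - 12*m*v + v^2)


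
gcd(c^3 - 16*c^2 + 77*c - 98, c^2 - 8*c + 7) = c - 7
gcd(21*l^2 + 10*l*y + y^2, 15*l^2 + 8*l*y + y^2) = 3*l + y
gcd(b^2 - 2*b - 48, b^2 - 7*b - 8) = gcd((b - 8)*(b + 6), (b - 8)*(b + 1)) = b - 8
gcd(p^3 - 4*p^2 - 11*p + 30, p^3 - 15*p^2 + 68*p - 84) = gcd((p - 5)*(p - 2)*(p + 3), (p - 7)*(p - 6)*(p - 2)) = p - 2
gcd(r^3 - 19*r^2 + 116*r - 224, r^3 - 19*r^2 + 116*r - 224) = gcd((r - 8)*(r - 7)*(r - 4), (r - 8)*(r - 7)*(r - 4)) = r^3 - 19*r^2 + 116*r - 224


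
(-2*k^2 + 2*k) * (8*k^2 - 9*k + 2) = -16*k^4 + 34*k^3 - 22*k^2 + 4*k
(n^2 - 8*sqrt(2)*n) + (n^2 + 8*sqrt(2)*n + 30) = 2*n^2 + 30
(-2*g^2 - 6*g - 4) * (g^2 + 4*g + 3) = -2*g^4 - 14*g^3 - 34*g^2 - 34*g - 12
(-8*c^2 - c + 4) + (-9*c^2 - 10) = -17*c^2 - c - 6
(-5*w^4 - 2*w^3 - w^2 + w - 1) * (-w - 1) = 5*w^5 + 7*w^4 + 3*w^3 + 1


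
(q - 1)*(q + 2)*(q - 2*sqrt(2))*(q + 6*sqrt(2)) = q^4 + q^3 + 4*sqrt(2)*q^3 - 26*q^2 + 4*sqrt(2)*q^2 - 24*q - 8*sqrt(2)*q + 48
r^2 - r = r*(r - 1)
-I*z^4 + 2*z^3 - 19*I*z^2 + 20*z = z*(z - 4*I)*(z + 5*I)*(-I*z + 1)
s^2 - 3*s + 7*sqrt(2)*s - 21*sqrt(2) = (s - 3)*(s + 7*sqrt(2))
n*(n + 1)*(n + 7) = n^3 + 8*n^2 + 7*n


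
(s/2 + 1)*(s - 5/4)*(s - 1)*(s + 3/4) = s^4/2 + s^3/4 - 55*s^2/32 + s/32 + 15/16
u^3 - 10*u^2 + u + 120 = (u - 8)*(u - 5)*(u + 3)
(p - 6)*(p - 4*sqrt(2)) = p^2 - 6*p - 4*sqrt(2)*p + 24*sqrt(2)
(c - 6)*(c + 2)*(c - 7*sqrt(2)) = c^3 - 7*sqrt(2)*c^2 - 4*c^2 - 12*c + 28*sqrt(2)*c + 84*sqrt(2)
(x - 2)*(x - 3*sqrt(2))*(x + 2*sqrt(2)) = x^3 - 2*x^2 - sqrt(2)*x^2 - 12*x + 2*sqrt(2)*x + 24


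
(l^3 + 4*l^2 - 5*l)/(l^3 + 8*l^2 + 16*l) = (l^2 + 4*l - 5)/(l^2 + 8*l + 16)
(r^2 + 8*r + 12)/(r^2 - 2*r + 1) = (r^2 + 8*r + 12)/(r^2 - 2*r + 1)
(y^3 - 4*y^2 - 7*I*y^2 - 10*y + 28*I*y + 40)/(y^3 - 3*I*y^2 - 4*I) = (y^2 - y*(4 + 5*I) + 20*I)/(y^2 - I*y + 2)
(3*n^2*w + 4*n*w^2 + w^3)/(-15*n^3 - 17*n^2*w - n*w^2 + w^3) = w/(-5*n + w)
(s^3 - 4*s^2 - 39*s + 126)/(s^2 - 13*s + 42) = (s^2 + 3*s - 18)/(s - 6)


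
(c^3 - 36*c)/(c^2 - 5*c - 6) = c*(c + 6)/(c + 1)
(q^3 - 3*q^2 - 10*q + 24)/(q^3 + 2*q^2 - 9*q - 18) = (q^2 - 6*q + 8)/(q^2 - q - 6)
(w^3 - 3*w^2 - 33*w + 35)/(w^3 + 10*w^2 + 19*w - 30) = (w - 7)/(w + 6)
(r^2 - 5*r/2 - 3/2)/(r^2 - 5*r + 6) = (r + 1/2)/(r - 2)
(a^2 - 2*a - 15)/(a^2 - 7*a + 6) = (a^2 - 2*a - 15)/(a^2 - 7*a + 6)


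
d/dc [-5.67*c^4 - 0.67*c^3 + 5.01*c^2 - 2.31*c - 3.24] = -22.68*c^3 - 2.01*c^2 + 10.02*c - 2.31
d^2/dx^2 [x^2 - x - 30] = 2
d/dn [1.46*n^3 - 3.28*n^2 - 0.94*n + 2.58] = 4.38*n^2 - 6.56*n - 0.94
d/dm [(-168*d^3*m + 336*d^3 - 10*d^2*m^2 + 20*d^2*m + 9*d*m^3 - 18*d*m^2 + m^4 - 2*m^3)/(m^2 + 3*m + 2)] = (168*d^3*m^2 - 672*d^3*m - 1344*d^3 - 50*d^2*m^2 - 40*d^2*m + 40*d^2 + 9*d*m^4 + 54*d*m^3 - 72*d*m + 2*m^5 + 7*m^4 - 4*m^3 - 12*m^2)/(m^4 + 6*m^3 + 13*m^2 + 12*m + 4)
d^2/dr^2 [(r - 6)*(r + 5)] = 2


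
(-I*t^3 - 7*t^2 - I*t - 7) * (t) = -I*t^4 - 7*t^3 - I*t^2 - 7*t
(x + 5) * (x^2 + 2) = x^3 + 5*x^2 + 2*x + 10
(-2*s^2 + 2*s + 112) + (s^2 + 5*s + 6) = -s^2 + 7*s + 118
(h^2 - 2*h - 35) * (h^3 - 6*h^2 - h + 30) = h^5 - 8*h^4 - 24*h^3 + 242*h^2 - 25*h - 1050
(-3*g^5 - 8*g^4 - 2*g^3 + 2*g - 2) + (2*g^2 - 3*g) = -3*g^5 - 8*g^4 - 2*g^3 + 2*g^2 - g - 2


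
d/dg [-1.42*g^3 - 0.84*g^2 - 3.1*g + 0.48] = -4.26*g^2 - 1.68*g - 3.1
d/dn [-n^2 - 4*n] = -2*n - 4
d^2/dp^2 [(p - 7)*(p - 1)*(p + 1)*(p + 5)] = 12*p^2 - 12*p - 72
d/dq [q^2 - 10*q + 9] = 2*q - 10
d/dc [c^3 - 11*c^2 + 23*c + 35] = 3*c^2 - 22*c + 23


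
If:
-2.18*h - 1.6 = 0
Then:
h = -0.73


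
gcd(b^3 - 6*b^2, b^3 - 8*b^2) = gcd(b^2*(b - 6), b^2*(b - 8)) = b^2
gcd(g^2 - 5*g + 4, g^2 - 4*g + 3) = g - 1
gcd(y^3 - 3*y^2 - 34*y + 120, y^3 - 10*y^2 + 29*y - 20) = y^2 - 9*y + 20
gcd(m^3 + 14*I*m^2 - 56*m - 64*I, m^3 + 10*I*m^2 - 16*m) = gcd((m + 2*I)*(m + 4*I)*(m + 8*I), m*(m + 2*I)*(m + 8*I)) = m^2 + 10*I*m - 16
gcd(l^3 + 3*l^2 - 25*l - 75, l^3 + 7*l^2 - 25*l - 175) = l^2 - 25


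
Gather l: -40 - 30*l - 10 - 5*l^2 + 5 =-5*l^2 - 30*l - 45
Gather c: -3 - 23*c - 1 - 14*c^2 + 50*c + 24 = -14*c^2 + 27*c + 20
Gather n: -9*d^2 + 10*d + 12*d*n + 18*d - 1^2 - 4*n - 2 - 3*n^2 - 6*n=-9*d^2 + 28*d - 3*n^2 + n*(12*d - 10) - 3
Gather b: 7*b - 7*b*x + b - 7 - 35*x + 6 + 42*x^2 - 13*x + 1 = b*(8 - 7*x) + 42*x^2 - 48*x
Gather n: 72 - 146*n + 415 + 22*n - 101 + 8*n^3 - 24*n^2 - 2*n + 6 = 8*n^3 - 24*n^2 - 126*n + 392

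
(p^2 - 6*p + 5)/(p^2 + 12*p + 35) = (p^2 - 6*p + 5)/(p^2 + 12*p + 35)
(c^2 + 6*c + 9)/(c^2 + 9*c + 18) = (c + 3)/(c + 6)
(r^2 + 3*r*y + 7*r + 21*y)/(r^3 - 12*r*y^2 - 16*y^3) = (-r^2 - 3*r*y - 7*r - 21*y)/(-r^3 + 12*r*y^2 + 16*y^3)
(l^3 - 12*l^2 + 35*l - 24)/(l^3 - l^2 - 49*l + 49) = (l^2 - 11*l + 24)/(l^2 - 49)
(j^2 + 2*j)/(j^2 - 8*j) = (j + 2)/(j - 8)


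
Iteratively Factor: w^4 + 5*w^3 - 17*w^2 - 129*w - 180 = (w - 5)*(w^3 + 10*w^2 + 33*w + 36) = (w - 5)*(w + 3)*(w^2 + 7*w + 12) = (w - 5)*(w + 3)*(w + 4)*(w + 3)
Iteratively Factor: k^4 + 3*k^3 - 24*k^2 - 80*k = (k)*(k^3 + 3*k^2 - 24*k - 80) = k*(k + 4)*(k^2 - k - 20) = k*(k - 5)*(k + 4)*(k + 4)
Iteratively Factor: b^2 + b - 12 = (b + 4)*(b - 3)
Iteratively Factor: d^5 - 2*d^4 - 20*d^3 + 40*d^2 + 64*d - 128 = (d - 2)*(d^4 - 20*d^2 + 64) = (d - 2)^2*(d^3 + 2*d^2 - 16*d - 32) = (d - 2)^2*(d + 4)*(d^2 - 2*d - 8) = (d - 4)*(d - 2)^2*(d + 4)*(d + 2)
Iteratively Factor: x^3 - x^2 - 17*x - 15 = (x - 5)*(x^2 + 4*x + 3) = (x - 5)*(x + 3)*(x + 1)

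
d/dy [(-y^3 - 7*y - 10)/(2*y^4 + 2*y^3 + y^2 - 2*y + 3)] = (2*y^6 + 41*y^4 + 112*y^3 + 58*y^2 + 20*y - 41)/(4*y^8 + 8*y^7 + 8*y^6 - 4*y^5 + 5*y^4 + 8*y^3 + 10*y^2 - 12*y + 9)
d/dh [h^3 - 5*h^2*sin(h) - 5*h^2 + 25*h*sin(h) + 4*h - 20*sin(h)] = -5*h^2*cos(h) + 3*h^2 - 10*h*sin(h) + 25*h*cos(h) - 10*h + 25*sin(h) - 20*cos(h) + 4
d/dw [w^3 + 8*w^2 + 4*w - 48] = 3*w^2 + 16*w + 4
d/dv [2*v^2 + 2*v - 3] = 4*v + 2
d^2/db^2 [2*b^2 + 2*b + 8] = 4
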